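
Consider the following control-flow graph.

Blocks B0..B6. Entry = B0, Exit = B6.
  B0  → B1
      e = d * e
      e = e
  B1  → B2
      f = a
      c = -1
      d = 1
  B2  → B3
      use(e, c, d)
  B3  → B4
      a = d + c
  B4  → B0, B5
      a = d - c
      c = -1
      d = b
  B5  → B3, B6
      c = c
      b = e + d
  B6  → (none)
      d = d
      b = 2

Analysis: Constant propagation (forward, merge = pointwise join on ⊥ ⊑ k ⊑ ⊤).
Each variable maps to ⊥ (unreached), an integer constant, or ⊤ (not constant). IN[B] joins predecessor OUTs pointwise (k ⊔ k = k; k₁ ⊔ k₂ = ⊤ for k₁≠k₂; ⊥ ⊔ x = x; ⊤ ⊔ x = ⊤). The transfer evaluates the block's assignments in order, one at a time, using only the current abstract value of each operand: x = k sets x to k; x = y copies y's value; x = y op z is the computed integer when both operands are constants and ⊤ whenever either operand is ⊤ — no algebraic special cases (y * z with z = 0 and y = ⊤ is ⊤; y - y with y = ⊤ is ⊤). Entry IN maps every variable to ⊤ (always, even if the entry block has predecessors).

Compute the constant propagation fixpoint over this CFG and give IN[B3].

Fixpoint table:
  B0: | IN=(all ⊤) | OUT=(all ⊤)
  B1: | IN=(all ⊤) | OUT={c:-1, d:1; rest ⊤}
  B2: | IN={c:-1, d:1; rest ⊤} | OUT={c:-1, d:1; rest ⊤}
  B3: | IN={c:-1; rest ⊤} | OUT={c:-1; rest ⊤}
  B4: | IN={c:-1; rest ⊤} | OUT={c:-1; rest ⊤}
  B5: | IN={c:-1; rest ⊤} | OUT={c:-1; rest ⊤}
  B6: | IN={c:-1; rest ⊤} | OUT={b:2, c:-1; rest ⊤}

Merge at B3: IN[B3] = OUT[B2] ⊔ OUT[B5] = {a: ⊤, b: ⊤, c: -1, d: ⊤, e: ⊤, f: ⊤}

Answer: {a: ⊤, b: ⊤, c: -1, d: ⊤, e: ⊤, f: ⊤}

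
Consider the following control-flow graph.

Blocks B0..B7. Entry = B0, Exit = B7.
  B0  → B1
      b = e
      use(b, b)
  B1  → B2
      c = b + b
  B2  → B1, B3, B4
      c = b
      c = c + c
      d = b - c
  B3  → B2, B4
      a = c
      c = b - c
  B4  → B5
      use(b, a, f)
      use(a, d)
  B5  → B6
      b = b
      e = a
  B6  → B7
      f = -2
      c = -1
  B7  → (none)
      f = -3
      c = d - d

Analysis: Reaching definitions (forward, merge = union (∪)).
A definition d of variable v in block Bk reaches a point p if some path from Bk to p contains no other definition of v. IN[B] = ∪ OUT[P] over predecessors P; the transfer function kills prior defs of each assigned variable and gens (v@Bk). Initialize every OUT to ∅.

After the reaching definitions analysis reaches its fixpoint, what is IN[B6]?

Fixpoint table:
  B0:   IN={}   OUT={b@B0}
  B1:   IN={a@B3, b@B0, c@B2, d@B2}   OUT={a@B3, b@B0, c@B1, d@B2}
  B2:   IN={a@B3, b@B0, c@B1, c@B3, d@B2}   OUT={a@B3, b@B0, c@B2, d@B2}
  B3:   IN={a@B3, b@B0, c@B2, d@B2}   OUT={a@B3, b@B0, c@B3, d@B2}
  B4:   IN={a@B3, b@B0, c@B2, c@B3, d@B2}   OUT={a@B3, b@B0, c@B2, c@B3, d@B2}
  B5:   IN={a@B3, b@B0, c@B2, c@B3, d@B2}   OUT={a@B3, b@B5, c@B2, c@B3, d@B2, e@B5}
  B6:   IN={a@B3, b@B5, c@B2, c@B3, d@B2, e@B5}   OUT={a@B3, b@B5, c@B6, d@B2, e@B5, f@B6}
  B7:   IN={a@B3, b@B5, c@B6, d@B2, e@B5, f@B6}   OUT={a@B3, b@B5, c@B7, d@B2, e@B5, f@B7}

Merge at B6: IN[B6] = OUT[B5] = {a@B3, b@B5, c@B2, c@B3, d@B2, e@B5}

Answer: {a@B3, b@B5, c@B2, c@B3, d@B2, e@B5}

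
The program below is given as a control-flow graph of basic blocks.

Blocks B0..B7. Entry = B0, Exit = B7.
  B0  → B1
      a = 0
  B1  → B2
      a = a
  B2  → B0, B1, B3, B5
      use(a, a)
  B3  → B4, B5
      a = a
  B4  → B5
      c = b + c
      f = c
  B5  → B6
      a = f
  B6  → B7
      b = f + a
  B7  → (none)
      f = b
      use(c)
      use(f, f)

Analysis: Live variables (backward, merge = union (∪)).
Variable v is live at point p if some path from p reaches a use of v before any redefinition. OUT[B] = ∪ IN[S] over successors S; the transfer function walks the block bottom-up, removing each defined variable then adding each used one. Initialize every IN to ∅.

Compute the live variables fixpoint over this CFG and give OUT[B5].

Per-block solution:
  B0:   IN={b, c, f}   OUT={a, b, c, f}
  B1:   IN={a, b, c, f}   OUT={a, b, c, f}
  B2:   IN={a, b, c, f}   OUT={a, b, c, f}
  B3:   IN={a, b, c, f}   OUT={b, c, f}
  B4:   IN={b, c}   OUT={c, f}
  B5:   IN={c, f}   OUT={a, c, f}
  B6:   IN={a, c, f}   OUT={b, c}
  B7:   IN={b, c}   OUT={}

Merge at B5: OUT[B5] = IN[B6] = {a, c, f}

Answer: {a, c, f}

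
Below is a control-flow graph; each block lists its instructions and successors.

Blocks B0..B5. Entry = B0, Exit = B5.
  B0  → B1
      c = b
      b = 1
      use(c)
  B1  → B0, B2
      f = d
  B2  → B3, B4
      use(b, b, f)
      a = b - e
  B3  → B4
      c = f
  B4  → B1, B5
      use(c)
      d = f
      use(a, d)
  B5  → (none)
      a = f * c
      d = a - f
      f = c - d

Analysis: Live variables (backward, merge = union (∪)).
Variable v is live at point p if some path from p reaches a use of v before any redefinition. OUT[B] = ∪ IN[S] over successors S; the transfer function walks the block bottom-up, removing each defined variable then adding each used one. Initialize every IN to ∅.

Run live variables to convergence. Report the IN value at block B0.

Fixpoint table:
  B0: | IN={b, d, e} | OUT={b, c, d, e}
  B1: | IN={b, c, d, e} | OUT={b, c, d, e, f}
  B2: | IN={b, c, e, f} | OUT={a, b, c, e, f}
  B3: | IN={a, b, e, f} | OUT={a, b, c, e, f}
  B4: | IN={a, b, c, e, f} | OUT={b, c, d, e, f}
  B5: | IN={c, f} | OUT={}

Merge at B0: OUT[B0] = IN[B1] = {b, c, d, e}
Applying B0's transfer function to that OUT value gives IN[B0] (row B0 above).

Answer: {b, d, e}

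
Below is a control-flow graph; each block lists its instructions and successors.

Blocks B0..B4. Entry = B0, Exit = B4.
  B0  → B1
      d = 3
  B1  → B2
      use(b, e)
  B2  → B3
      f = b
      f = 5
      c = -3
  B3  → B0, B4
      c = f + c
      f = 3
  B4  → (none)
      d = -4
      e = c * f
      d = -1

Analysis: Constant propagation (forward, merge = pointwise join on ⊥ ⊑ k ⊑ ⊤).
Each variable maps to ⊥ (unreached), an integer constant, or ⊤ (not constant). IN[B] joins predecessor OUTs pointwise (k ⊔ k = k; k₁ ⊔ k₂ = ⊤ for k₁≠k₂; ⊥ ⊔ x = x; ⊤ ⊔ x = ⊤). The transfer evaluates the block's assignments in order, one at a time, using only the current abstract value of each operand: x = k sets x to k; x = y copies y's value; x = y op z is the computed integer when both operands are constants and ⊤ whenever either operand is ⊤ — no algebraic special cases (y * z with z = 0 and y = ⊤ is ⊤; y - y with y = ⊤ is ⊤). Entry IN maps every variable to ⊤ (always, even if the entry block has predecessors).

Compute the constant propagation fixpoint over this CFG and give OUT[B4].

Converged values:
  B0: | IN=(all ⊤) | OUT={d:3; rest ⊤}
  B1: | IN={d:3; rest ⊤} | OUT={d:3; rest ⊤}
  B2: | IN={d:3; rest ⊤} | OUT={c:-3, d:3, f:5; rest ⊤}
  B3: | IN={c:-3, d:3, f:5; rest ⊤} | OUT={c:2, d:3, f:3; rest ⊤}
  B4: | IN={c:2, d:3, f:3; rest ⊤} | OUT={c:2, d:-1, e:6, f:3; rest ⊤}

Merge at B4: IN[B4] = OUT[B3] = {a: ⊤, b: ⊤, c: 2, d: 3, e: ⊤, f: 3}
Applying B4's transfer function to that IN value gives OUT[B4] (row B4 above).

Answer: {a: ⊤, b: ⊤, c: 2, d: -1, e: 6, f: 3}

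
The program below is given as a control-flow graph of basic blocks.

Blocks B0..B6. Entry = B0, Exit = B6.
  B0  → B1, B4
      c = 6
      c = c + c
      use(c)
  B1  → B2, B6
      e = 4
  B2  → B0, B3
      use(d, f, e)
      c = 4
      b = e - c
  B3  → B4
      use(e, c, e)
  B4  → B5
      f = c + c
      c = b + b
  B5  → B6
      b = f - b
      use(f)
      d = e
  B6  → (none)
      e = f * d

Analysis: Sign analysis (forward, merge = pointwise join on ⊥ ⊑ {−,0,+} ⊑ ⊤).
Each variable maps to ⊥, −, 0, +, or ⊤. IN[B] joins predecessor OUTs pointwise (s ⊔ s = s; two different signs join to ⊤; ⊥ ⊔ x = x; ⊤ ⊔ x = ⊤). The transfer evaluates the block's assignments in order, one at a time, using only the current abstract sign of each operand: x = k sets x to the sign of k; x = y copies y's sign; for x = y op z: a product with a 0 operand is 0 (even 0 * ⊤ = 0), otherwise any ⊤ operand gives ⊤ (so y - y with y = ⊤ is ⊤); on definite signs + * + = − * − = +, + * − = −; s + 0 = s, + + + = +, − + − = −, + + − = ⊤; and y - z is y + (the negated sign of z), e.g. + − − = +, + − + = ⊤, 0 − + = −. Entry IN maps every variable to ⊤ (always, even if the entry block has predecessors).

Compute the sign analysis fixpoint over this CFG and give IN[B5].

Answer: {a: ⊤, b: ⊤, c: ⊤, d: ⊤, e: ⊤, f: +}

Trace:
Per-block solution:
  B0:  IN=(all ⊤)  OUT={c:+; rest ⊤}
  B1:  IN={c:+; rest ⊤}  OUT={c:+, e:+; rest ⊤}
  B2:  IN={c:+, e:+; rest ⊤}  OUT={c:+, e:+; rest ⊤}
  B3:  IN={c:+, e:+; rest ⊤}  OUT={c:+, e:+; rest ⊤}
  B4:  IN={c:+; rest ⊤}  OUT={f:+; rest ⊤}
  B5:  IN={f:+; rest ⊤}  OUT={f:+; rest ⊤}
  B6:  IN=(all ⊤)  OUT=(all ⊤)

Merge at B5: IN[B5] = OUT[B4] = {a: ⊤, b: ⊤, c: ⊤, d: ⊤, e: ⊤, f: +}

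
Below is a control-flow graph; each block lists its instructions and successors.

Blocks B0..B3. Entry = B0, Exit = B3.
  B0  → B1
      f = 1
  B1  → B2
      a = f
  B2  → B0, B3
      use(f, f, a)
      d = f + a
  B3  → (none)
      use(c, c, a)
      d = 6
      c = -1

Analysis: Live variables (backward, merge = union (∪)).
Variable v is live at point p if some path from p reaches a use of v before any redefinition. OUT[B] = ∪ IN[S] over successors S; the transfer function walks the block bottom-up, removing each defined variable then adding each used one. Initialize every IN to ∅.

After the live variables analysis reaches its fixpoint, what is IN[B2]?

Per-block solution:
  B0: | IN={c} | OUT={c, f}
  B1: | IN={c, f} | OUT={a, c, f}
  B2: | IN={a, c, f} | OUT={a, c}
  B3: | IN={a, c} | OUT={}

Merge at B2: OUT[B2] = IN[B0] ⊔ IN[B3] = {a, c}
Applying B2's transfer function to that OUT value gives IN[B2] (row B2 above).

Answer: {a, c, f}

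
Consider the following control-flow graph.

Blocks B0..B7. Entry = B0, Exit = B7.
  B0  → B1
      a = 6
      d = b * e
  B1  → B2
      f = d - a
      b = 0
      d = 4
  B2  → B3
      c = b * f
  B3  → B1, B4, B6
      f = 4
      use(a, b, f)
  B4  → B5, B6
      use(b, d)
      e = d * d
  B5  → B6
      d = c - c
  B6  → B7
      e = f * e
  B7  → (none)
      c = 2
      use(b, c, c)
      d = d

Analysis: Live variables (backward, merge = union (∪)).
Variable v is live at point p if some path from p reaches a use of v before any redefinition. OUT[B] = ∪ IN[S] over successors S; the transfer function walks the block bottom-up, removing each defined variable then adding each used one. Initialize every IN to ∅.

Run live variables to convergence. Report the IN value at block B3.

Answer: {a, b, c, d, e}

Trace:
Per-block solution:
  B0:   IN={b, e}   OUT={a, d, e}
  B1:   IN={a, d, e}   OUT={a, b, d, e, f}
  B2:   IN={a, b, d, e, f}   OUT={a, b, c, d, e}
  B3:   IN={a, b, c, d, e}   OUT={a, b, c, d, e, f}
  B4:   IN={b, c, d, f}   OUT={b, c, d, e, f}
  B5:   IN={b, c, e, f}   OUT={b, d, e, f}
  B6:   IN={b, d, e, f}   OUT={b, d}
  B7:   IN={b, d}   OUT={}

Merge at B3: OUT[B3] = IN[B1] ⊔ IN[B4] ⊔ IN[B6] = {a, b, c, d, e, f}
Applying B3's transfer function to that OUT value gives IN[B3] (row B3 above).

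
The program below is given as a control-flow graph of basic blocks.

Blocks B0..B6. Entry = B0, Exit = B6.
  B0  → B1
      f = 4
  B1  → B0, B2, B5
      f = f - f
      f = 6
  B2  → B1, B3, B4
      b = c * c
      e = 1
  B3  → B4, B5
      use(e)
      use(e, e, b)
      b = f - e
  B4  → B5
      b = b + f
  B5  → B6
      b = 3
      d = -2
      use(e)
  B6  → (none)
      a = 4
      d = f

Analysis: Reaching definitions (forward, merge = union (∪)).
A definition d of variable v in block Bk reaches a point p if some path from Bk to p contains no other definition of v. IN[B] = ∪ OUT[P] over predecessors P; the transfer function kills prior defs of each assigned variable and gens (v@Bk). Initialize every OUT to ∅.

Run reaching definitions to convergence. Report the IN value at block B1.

Answer: {b@B2, e@B2, f@B0, f@B1}

Trace:
Fixpoint table:
  B0:   IN={b@B2, e@B2, f@B1}   OUT={b@B2, e@B2, f@B0}
  B1:   IN={b@B2, e@B2, f@B0, f@B1}   OUT={b@B2, e@B2, f@B1}
  B2:   IN={b@B2, e@B2, f@B1}   OUT={b@B2, e@B2, f@B1}
  B3:   IN={b@B2, e@B2, f@B1}   OUT={b@B3, e@B2, f@B1}
  B4:   IN={b@B2, b@B3, e@B2, f@B1}   OUT={b@B4, e@B2, f@B1}
  B5:   IN={b@B2, b@B3, b@B4, e@B2, f@B1}   OUT={b@B5, d@B5, e@B2, f@B1}
  B6:   IN={b@B5, d@B5, e@B2, f@B1}   OUT={a@B6, b@B5, d@B6, e@B2, f@B1}

Merge at B1: IN[B1] = OUT[B0] ⊔ OUT[B2] = {b@B2, e@B2, f@B0, f@B1}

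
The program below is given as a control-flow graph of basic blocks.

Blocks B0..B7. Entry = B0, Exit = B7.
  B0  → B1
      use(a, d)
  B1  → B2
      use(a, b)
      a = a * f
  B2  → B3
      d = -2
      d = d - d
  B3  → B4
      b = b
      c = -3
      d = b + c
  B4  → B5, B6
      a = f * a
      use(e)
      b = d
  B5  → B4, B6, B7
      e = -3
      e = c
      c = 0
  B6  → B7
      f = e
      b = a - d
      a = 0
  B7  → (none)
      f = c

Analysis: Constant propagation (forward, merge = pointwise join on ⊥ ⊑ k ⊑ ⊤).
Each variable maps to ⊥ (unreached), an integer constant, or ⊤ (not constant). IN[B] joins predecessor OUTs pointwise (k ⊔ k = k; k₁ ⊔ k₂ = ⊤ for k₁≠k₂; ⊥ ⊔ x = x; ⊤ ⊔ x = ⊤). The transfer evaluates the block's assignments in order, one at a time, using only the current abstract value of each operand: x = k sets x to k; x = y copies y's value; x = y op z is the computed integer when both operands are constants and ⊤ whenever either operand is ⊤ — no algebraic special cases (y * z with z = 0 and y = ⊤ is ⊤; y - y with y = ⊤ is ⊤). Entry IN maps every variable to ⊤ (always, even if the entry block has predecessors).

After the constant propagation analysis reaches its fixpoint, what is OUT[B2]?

Answer: {a: ⊤, b: ⊤, c: ⊤, d: 0, e: ⊤, f: ⊤}

Working:
Fixpoint table:
  B0:   IN=(all ⊤)   OUT=(all ⊤)
  B1:   IN=(all ⊤)   OUT=(all ⊤)
  B2:   IN=(all ⊤)   OUT={d:0; rest ⊤}
  B3:   IN={d:0; rest ⊤}   OUT={c:-3; rest ⊤}
  B4:   IN=(all ⊤)   OUT=(all ⊤)
  B5:   IN=(all ⊤)   OUT={c:0; rest ⊤}
  B6:   IN=(all ⊤)   OUT={a:0; rest ⊤}
  B7:   IN=(all ⊤)   OUT=(all ⊤)

Merge at B2: IN[B2] = OUT[B1] = {a: ⊤, b: ⊤, c: ⊤, d: ⊤, e: ⊤, f: ⊤}
Applying B2's transfer function to that IN value gives OUT[B2] (row B2 above).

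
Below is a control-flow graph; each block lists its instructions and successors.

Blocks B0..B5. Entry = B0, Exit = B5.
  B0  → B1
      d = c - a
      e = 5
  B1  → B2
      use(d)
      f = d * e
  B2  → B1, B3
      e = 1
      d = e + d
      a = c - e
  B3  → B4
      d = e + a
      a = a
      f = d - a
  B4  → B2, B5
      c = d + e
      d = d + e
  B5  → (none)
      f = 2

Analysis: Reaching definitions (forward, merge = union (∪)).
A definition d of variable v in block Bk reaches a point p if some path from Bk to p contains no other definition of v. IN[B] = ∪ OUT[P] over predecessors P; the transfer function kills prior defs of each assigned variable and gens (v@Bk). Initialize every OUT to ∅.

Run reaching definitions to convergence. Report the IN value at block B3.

Per-block solution:
  B0:  IN={}  OUT={d@B0, e@B0}
  B1:  IN={a@B2, c@B4, d@B0, d@B2, e@B0, e@B2, f@B1, f@B3}  OUT={a@B2, c@B4, d@B0, d@B2, e@B0, e@B2, f@B1}
  B2:  IN={a@B2, a@B3, c@B4, d@B0, d@B2, d@B4, e@B0, e@B2, f@B1, f@B3}  OUT={a@B2, c@B4, d@B2, e@B2, f@B1, f@B3}
  B3:  IN={a@B2, c@B4, d@B2, e@B2, f@B1, f@B3}  OUT={a@B3, c@B4, d@B3, e@B2, f@B3}
  B4:  IN={a@B3, c@B4, d@B3, e@B2, f@B3}  OUT={a@B3, c@B4, d@B4, e@B2, f@B3}
  B5:  IN={a@B3, c@B4, d@B4, e@B2, f@B3}  OUT={a@B3, c@B4, d@B4, e@B2, f@B5}

Merge at B3: IN[B3] = OUT[B2] = {a@B2, c@B4, d@B2, e@B2, f@B1, f@B3}

Answer: {a@B2, c@B4, d@B2, e@B2, f@B1, f@B3}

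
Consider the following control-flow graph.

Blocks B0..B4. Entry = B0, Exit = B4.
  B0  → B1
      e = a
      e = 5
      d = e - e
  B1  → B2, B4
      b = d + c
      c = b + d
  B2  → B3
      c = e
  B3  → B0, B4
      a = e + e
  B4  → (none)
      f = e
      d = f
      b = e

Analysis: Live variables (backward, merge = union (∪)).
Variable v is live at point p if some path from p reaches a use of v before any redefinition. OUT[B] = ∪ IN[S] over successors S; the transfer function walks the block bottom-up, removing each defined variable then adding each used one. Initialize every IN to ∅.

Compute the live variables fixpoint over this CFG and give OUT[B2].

Answer: {c, e}

Derivation:
Converged values:
  B0:   IN={a, c}   OUT={c, d, e}
  B1:   IN={c, d, e}   OUT={e}
  B2:   IN={e}   OUT={c, e}
  B3:   IN={c, e}   OUT={a, c, e}
  B4:   IN={e}   OUT={}

Merge at B2: OUT[B2] = IN[B3] = {c, e}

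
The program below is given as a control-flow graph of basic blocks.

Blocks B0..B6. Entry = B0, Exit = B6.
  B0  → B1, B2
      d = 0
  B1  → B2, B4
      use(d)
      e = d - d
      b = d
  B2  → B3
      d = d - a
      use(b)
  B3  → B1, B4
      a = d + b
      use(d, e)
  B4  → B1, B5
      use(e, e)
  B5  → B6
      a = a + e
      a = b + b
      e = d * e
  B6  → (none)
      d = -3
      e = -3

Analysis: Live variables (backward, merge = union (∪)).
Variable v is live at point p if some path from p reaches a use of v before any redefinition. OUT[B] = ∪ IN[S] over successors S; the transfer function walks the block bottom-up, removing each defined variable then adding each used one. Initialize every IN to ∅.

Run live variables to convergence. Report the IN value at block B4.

Answer: {a, b, d, e}

Derivation:
Per-block solution:
  B0: | IN={a, b, e} | OUT={a, b, d, e}
  B1: | IN={a, d} | OUT={a, b, d, e}
  B2: | IN={a, b, d, e} | OUT={b, d, e}
  B3: | IN={b, d, e} | OUT={a, b, d, e}
  B4: | IN={a, b, d, e} | OUT={a, b, d, e}
  B5: | IN={a, b, d, e} | OUT={}
  B6: | IN={} | OUT={}

Merge at B4: OUT[B4] = IN[B1] ⊔ IN[B5] = {a, b, d, e}
Applying B4's transfer function to that OUT value gives IN[B4] (row B4 above).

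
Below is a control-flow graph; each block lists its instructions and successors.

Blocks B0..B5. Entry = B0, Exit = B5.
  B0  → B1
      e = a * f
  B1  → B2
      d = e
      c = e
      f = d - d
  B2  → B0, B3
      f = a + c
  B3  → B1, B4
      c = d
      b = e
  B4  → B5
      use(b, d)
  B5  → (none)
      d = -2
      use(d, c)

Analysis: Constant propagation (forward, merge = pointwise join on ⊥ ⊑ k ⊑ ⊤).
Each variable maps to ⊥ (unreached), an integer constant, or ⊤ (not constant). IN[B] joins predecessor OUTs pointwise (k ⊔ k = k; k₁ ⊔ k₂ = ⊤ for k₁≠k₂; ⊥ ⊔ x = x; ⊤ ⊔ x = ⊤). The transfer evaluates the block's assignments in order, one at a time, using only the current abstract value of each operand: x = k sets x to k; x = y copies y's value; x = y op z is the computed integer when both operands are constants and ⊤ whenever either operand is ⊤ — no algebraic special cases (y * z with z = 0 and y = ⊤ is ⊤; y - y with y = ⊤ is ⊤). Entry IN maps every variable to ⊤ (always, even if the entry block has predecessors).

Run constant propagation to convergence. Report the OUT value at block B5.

Answer: {a: ⊤, b: ⊤, c: ⊤, d: -2, e: ⊤, f: ⊤}

Derivation:
Per-block solution:
  B0: | IN=(all ⊤) | OUT=(all ⊤)
  B1: | IN=(all ⊤) | OUT=(all ⊤)
  B2: | IN=(all ⊤) | OUT=(all ⊤)
  B3: | IN=(all ⊤) | OUT=(all ⊤)
  B4: | IN=(all ⊤) | OUT=(all ⊤)
  B5: | IN=(all ⊤) | OUT={d:-2; rest ⊤}

Merge at B5: IN[B5] = OUT[B4] = {a: ⊤, b: ⊤, c: ⊤, d: ⊤, e: ⊤, f: ⊤}
Applying B5's transfer function to that IN value gives OUT[B5] (row B5 above).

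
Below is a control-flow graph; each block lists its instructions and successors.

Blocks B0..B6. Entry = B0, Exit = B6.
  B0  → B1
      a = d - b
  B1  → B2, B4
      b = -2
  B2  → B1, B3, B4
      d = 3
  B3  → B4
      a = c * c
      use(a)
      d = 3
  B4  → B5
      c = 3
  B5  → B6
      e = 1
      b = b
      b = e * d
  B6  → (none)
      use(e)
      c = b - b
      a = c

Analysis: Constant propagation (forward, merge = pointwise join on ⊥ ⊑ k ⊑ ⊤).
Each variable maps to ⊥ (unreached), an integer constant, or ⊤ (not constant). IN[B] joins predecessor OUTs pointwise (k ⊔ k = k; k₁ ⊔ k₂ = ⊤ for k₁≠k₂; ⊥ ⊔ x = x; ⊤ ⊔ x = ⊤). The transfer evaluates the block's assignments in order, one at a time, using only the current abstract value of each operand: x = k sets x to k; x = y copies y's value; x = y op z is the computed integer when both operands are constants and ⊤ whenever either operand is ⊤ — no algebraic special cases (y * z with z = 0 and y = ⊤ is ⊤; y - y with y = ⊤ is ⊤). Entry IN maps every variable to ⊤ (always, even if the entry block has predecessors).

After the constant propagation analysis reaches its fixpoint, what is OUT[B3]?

Per-block solution:
  B0:   IN=(all ⊤)   OUT=(all ⊤)
  B1:   IN=(all ⊤)   OUT={b:-2; rest ⊤}
  B2:   IN={b:-2; rest ⊤}   OUT={b:-2, d:3; rest ⊤}
  B3:   IN={b:-2, d:3; rest ⊤}   OUT={b:-2, d:3; rest ⊤}
  B4:   IN={b:-2; rest ⊤}   OUT={b:-2, c:3; rest ⊤}
  B5:   IN={b:-2, c:3; rest ⊤}   OUT={c:3, e:1; rest ⊤}
  B6:   IN={c:3, e:1; rest ⊤}   OUT={e:1; rest ⊤}

Merge at B3: IN[B3] = OUT[B2] = {a: ⊤, b: -2, c: ⊤, d: 3, e: ⊤, f: ⊤}
Applying B3's transfer function to that IN value gives OUT[B3] (row B3 above).

Answer: {a: ⊤, b: -2, c: ⊤, d: 3, e: ⊤, f: ⊤}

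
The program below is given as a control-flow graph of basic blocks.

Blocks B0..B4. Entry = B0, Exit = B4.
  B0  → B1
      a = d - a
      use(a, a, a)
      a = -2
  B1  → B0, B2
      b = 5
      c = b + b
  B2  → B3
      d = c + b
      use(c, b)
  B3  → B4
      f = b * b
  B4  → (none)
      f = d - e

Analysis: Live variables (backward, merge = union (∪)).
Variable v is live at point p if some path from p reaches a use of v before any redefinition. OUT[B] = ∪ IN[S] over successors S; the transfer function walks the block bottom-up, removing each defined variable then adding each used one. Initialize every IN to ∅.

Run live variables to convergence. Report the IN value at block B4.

Converged values:
  B0: | IN={a, d, e} | OUT={a, d, e}
  B1: | IN={a, d, e} | OUT={a, b, c, d, e}
  B2: | IN={b, c, e} | OUT={b, d, e}
  B3: | IN={b, d, e} | OUT={d, e}
  B4: | IN={d, e} | OUT={}

B4 is the boundary node: OUT[B4] = {}
Applying B4's transfer function to that OUT value gives IN[B4] (row B4 above).

Answer: {d, e}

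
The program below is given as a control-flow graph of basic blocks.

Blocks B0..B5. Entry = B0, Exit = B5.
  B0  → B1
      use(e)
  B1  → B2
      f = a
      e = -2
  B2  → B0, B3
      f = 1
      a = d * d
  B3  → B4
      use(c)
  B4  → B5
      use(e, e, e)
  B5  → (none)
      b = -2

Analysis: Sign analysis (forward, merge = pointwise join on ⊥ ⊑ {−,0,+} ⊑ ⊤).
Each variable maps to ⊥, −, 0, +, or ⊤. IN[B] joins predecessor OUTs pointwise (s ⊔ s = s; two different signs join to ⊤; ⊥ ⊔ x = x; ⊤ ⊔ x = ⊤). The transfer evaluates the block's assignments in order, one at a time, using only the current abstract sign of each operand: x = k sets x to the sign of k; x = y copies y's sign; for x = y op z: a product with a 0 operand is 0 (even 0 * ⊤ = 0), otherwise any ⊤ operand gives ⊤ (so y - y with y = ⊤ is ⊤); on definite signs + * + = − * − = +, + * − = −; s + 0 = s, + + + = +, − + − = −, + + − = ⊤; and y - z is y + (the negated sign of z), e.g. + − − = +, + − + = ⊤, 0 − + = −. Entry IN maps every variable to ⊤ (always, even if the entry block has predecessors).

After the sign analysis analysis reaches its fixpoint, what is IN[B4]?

Per-block solution:
  B0: | IN=(all ⊤) | OUT=(all ⊤)
  B1: | IN=(all ⊤) | OUT={e:-; rest ⊤}
  B2: | IN={e:-; rest ⊤} | OUT={e:-, f:+; rest ⊤}
  B3: | IN={e:-, f:+; rest ⊤} | OUT={e:-, f:+; rest ⊤}
  B4: | IN={e:-, f:+; rest ⊤} | OUT={e:-, f:+; rest ⊤}
  B5: | IN={e:-, f:+; rest ⊤} | OUT={b:-, e:-, f:+; rest ⊤}

Merge at B4: IN[B4] = OUT[B3] = {a: ⊤, b: ⊤, c: ⊤, d: ⊤, e: -, f: +}

Answer: {a: ⊤, b: ⊤, c: ⊤, d: ⊤, e: -, f: +}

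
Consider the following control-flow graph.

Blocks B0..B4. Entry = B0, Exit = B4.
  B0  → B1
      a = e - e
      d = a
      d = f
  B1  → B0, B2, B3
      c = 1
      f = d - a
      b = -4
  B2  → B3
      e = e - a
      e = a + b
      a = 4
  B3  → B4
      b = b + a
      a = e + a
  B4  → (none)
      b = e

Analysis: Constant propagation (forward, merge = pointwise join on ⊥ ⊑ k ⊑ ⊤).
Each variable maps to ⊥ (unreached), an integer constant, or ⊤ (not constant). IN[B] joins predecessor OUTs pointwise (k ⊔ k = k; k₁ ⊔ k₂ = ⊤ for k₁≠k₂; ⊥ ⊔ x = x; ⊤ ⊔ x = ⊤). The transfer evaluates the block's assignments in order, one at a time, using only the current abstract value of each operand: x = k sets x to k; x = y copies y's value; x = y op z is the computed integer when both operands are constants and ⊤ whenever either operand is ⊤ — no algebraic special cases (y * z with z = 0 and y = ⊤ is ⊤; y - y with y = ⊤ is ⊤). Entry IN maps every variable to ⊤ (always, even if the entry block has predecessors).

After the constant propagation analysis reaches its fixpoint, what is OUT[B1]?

Answer: {a: ⊤, b: -4, c: 1, d: ⊤, e: ⊤, f: ⊤}

Trace:
Per-block solution:
  B0: | IN=(all ⊤) | OUT=(all ⊤)
  B1: | IN=(all ⊤) | OUT={b:-4, c:1; rest ⊤}
  B2: | IN={b:-4, c:1; rest ⊤} | OUT={a:4, b:-4, c:1; rest ⊤}
  B3: | IN={b:-4, c:1; rest ⊤} | OUT={c:1; rest ⊤}
  B4: | IN={c:1; rest ⊤} | OUT={c:1; rest ⊤}

Merge at B1: IN[B1] = OUT[B0] = {a: ⊤, b: ⊤, c: ⊤, d: ⊤, e: ⊤, f: ⊤}
Applying B1's transfer function to that IN value gives OUT[B1] (row B1 above).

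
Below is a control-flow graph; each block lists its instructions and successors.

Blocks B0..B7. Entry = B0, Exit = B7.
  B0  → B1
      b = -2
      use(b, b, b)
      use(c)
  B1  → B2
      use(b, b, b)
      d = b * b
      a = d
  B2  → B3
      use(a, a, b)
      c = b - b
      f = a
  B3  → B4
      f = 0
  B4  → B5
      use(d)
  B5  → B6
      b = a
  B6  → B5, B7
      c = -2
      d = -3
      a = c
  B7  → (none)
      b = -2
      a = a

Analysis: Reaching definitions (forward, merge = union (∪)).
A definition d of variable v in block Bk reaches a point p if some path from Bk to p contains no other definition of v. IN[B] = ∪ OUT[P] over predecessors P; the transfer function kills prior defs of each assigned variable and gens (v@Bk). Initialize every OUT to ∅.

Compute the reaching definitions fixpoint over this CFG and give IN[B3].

Answer: {a@B1, b@B0, c@B2, d@B1, f@B2}

Derivation:
Converged values:
  B0: | IN={} | OUT={b@B0}
  B1: | IN={b@B0} | OUT={a@B1, b@B0, d@B1}
  B2: | IN={a@B1, b@B0, d@B1} | OUT={a@B1, b@B0, c@B2, d@B1, f@B2}
  B3: | IN={a@B1, b@B0, c@B2, d@B1, f@B2} | OUT={a@B1, b@B0, c@B2, d@B1, f@B3}
  B4: | IN={a@B1, b@B0, c@B2, d@B1, f@B3} | OUT={a@B1, b@B0, c@B2, d@B1, f@B3}
  B5: | IN={a@B1, a@B6, b@B0, b@B5, c@B2, c@B6, d@B1, d@B6, f@B3} | OUT={a@B1, a@B6, b@B5, c@B2, c@B6, d@B1, d@B6, f@B3}
  B6: | IN={a@B1, a@B6, b@B5, c@B2, c@B6, d@B1, d@B6, f@B3} | OUT={a@B6, b@B5, c@B6, d@B6, f@B3}
  B7: | IN={a@B6, b@B5, c@B6, d@B6, f@B3} | OUT={a@B7, b@B7, c@B6, d@B6, f@B3}

Merge at B3: IN[B3] = OUT[B2] = {a@B1, b@B0, c@B2, d@B1, f@B2}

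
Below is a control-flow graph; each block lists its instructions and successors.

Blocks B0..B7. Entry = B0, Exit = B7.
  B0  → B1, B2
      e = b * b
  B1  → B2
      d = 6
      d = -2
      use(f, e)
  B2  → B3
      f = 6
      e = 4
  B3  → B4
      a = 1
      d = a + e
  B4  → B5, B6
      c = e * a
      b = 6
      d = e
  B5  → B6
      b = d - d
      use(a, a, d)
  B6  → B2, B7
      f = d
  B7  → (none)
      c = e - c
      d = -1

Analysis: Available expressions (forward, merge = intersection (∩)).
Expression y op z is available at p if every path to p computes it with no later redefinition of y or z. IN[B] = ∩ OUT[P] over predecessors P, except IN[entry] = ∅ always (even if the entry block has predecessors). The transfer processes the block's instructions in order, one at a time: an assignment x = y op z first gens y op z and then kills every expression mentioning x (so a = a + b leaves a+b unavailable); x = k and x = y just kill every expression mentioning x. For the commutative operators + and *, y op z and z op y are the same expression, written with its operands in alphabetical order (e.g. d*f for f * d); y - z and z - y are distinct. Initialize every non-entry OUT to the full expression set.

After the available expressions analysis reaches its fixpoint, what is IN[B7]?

Converged values:
  B0: | IN={} | OUT={b*b}
  B1: | IN={b*b} | OUT={b*b}
  B2: | IN={} | OUT={}
  B3: | IN={} | OUT={a+e}
  B4: | IN={a+e} | OUT={a*e, a+e}
  B5: | IN={a*e, a+e} | OUT={a*e, a+e, d-d}
  B6: | IN={a*e, a+e} | OUT={a*e, a+e}
  B7: | IN={a*e, a+e} | OUT={a*e, a+e}

Merge at B7: IN[B7] = OUT[B6] = {a*e, a+e}

Answer: {a*e, a+e}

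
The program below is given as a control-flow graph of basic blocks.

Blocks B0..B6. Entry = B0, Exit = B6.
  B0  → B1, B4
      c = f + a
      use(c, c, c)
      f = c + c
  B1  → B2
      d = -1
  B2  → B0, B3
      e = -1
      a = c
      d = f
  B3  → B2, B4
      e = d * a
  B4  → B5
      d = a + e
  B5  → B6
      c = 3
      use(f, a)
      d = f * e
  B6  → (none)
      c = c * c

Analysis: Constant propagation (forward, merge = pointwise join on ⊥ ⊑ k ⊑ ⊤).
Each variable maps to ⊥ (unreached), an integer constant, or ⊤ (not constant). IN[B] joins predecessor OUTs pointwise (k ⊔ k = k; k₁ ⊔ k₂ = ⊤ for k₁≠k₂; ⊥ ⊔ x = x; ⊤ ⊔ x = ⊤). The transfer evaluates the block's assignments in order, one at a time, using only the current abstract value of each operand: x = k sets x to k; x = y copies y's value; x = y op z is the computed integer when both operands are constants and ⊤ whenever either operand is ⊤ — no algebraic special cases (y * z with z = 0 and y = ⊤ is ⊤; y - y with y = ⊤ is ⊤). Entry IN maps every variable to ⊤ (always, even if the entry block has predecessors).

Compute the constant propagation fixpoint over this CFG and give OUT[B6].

Converged values:
  B0: | IN=(all ⊤) | OUT=(all ⊤)
  B1: | IN=(all ⊤) | OUT={d:-1; rest ⊤}
  B2: | IN=(all ⊤) | OUT={e:-1; rest ⊤}
  B3: | IN={e:-1; rest ⊤} | OUT=(all ⊤)
  B4: | IN=(all ⊤) | OUT=(all ⊤)
  B5: | IN=(all ⊤) | OUT={c:3; rest ⊤}
  B6: | IN={c:3; rest ⊤} | OUT={c:9; rest ⊤}

Merge at B6: IN[B6] = OUT[B5] = {a: ⊤, b: ⊤, c: 3, d: ⊤, e: ⊤, f: ⊤}
Applying B6's transfer function to that IN value gives OUT[B6] (row B6 above).

Answer: {a: ⊤, b: ⊤, c: 9, d: ⊤, e: ⊤, f: ⊤}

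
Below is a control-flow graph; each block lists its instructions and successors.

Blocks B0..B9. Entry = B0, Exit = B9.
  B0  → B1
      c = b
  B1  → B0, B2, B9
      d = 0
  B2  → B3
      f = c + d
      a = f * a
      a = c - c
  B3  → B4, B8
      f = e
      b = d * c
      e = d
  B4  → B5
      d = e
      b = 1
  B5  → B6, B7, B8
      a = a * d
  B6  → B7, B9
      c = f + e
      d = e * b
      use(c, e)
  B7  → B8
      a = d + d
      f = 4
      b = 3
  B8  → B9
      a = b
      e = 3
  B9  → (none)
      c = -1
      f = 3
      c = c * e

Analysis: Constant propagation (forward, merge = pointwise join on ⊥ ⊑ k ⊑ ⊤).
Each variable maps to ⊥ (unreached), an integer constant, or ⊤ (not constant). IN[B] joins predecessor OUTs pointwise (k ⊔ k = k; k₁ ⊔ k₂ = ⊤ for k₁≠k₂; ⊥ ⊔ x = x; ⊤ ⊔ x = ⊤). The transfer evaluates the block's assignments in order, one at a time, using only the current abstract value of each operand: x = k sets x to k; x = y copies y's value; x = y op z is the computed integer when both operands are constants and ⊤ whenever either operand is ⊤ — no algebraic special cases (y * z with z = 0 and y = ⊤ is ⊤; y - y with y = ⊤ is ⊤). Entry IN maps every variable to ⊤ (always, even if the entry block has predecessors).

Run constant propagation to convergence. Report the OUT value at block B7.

Converged values:
  B0:   IN=(all ⊤)   OUT=(all ⊤)
  B1:   IN=(all ⊤)   OUT={d:0; rest ⊤}
  B2:   IN={d:0; rest ⊤}   OUT={d:0; rest ⊤}
  B3:   IN={d:0; rest ⊤}   OUT={d:0, e:0; rest ⊤}
  B4:   IN={d:0, e:0; rest ⊤}   OUT={b:1, d:0, e:0; rest ⊤}
  B5:   IN={b:1, d:0, e:0; rest ⊤}   OUT={b:1, d:0, e:0; rest ⊤}
  B6:   IN={b:1, d:0, e:0; rest ⊤}   OUT={b:1, d:0, e:0; rest ⊤}
  B7:   IN={b:1, d:0, e:0; rest ⊤}   OUT={a:0, b:3, d:0, e:0, f:4; rest ⊤}
  B8:   IN={d:0, e:0; rest ⊤}   OUT={d:0, e:3; rest ⊤}
  B9:   IN={d:0; rest ⊤}   OUT={d:0, f:3; rest ⊤}

Merge at B7: IN[B7] = OUT[B5] ⊔ OUT[B6] = {a: ⊤, b: 1, c: ⊤, d: 0, e: 0, f: ⊤}
Applying B7's transfer function to that IN value gives OUT[B7] (row B7 above).

Answer: {a: 0, b: 3, c: ⊤, d: 0, e: 0, f: 4}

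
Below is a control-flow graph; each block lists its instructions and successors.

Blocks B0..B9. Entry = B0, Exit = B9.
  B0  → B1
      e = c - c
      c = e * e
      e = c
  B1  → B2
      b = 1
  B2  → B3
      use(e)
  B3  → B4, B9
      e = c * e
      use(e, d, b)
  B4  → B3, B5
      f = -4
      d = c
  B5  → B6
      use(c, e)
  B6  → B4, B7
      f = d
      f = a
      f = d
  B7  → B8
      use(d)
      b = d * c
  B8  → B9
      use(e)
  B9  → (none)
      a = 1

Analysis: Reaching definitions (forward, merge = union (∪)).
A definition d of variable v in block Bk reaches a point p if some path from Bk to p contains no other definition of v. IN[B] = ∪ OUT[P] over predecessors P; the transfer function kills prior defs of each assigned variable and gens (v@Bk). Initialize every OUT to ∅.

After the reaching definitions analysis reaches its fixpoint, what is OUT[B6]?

Per-block solution:
  B0: | IN={} | OUT={c@B0, e@B0}
  B1: | IN={c@B0, e@B0} | OUT={b@B1, c@B0, e@B0}
  B2: | IN={b@B1, c@B0, e@B0} | OUT={b@B1, c@B0, e@B0}
  B3: | IN={b@B1, c@B0, d@B4, e@B0, e@B3, f@B4} | OUT={b@B1, c@B0, d@B4, e@B3, f@B4}
  B4: | IN={b@B1, c@B0, d@B4, e@B3, f@B4, f@B6} | OUT={b@B1, c@B0, d@B4, e@B3, f@B4}
  B5: | IN={b@B1, c@B0, d@B4, e@B3, f@B4} | OUT={b@B1, c@B0, d@B4, e@B3, f@B4}
  B6: | IN={b@B1, c@B0, d@B4, e@B3, f@B4} | OUT={b@B1, c@B0, d@B4, e@B3, f@B6}
  B7: | IN={b@B1, c@B0, d@B4, e@B3, f@B6} | OUT={b@B7, c@B0, d@B4, e@B3, f@B6}
  B8: | IN={b@B7, c@B0, d@B4, e@B3, f@B6} | OUT={b@B7, c@B0, d@B4, e@B3, f@B6}
  B9: | IN={b@B1, b@B7, c@B0, d@B4, e@B3, f@B4, f@B6} | OUT={a@B9, b@B1, b@B7, c@B0, d@B4, e@B3, f@B4, f@B6}

Merge at B6: IN[B6] = OUT[B5] = {b@B1, c@B0, d@B4, e@B3, f@B4}
Applying B6's transfer function to that IN value gives OUT[B6] (row B6 above).

Answer: {b@B1, c@B0, d@B4, e@B3, f@B6}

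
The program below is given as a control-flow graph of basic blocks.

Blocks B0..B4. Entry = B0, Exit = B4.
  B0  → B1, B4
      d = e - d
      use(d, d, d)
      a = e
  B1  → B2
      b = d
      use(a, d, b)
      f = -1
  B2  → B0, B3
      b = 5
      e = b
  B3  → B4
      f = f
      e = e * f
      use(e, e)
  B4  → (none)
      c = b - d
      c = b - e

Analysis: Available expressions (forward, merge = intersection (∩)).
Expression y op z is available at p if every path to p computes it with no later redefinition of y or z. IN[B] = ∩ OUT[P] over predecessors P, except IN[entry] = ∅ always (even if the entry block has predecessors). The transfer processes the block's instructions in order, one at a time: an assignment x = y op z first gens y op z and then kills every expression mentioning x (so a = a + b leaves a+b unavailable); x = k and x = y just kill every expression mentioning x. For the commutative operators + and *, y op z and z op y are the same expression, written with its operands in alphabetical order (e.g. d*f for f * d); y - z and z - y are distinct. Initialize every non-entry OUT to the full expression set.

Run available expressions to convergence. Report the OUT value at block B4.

Fixpoint table:
  B0: | IN={} | OUT={}
  B1: | IN={} | OUT={}
  B2: | IN={} | OUT={}
  B3: | IN={} | OUT={}
  B4: | IN={} | OUT={b-d, b-e}

Merge at B4: IN[B4] = OUT[B0] ∩ OUT[B3] = {}
Applying B4's transfer function to that IN value gives OUT[B4] (row B4 above).

Answer: {b-d, b-e}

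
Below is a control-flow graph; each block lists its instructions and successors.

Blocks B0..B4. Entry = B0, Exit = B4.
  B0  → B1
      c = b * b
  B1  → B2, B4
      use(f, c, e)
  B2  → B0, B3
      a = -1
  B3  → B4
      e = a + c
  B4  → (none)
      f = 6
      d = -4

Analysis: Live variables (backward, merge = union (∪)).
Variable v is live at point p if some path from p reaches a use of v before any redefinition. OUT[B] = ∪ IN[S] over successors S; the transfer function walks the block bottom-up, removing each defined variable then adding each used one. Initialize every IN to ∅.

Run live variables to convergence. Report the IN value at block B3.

Answer: {a, c}

Derivation:
Per-block solution:
  B0:  IN={b, e, f}  OUT={b, c, e, f}
  B1:  IN={b, c, e, f}  OUT={b, c, e, f}
  B2:  IN={b, c, e, f}  OUT={a, b, c, e, f}
  B3:  IN={a, c}  OUT={}
  B4:  IN={}  OUT={}

Merge at B3: OUT[B3] = IN[B4] = {}
Applying B3's transfer function to that OUT value gives IN[B3] (row B3 above).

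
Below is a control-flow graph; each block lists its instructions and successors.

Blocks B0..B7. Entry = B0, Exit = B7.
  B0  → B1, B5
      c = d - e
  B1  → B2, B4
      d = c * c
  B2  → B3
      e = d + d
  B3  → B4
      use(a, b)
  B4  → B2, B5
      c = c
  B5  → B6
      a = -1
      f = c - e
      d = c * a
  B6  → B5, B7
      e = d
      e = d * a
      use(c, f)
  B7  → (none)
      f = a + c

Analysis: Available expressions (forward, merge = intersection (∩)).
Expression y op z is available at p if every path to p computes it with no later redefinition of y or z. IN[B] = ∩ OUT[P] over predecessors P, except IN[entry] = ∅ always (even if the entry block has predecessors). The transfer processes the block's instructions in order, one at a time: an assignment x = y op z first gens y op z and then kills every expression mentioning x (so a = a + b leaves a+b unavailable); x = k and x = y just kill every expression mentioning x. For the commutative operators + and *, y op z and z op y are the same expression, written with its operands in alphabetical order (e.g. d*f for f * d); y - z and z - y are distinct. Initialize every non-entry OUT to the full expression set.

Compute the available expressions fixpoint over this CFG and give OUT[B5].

Fixpoint table:
  B0:  IN={}  OUT={d-e}
  B1:  IN={d-e}  OUT={c*c}
  B2:  IN={}  OUT={d+d}
  B3:  IN={d+d}  OUT={d+d}
  B4:  IN={}  OUT={}
  B5:  IN={}  OUT={a*c, c-e}
  B6:  IN={a*c, c-e}  OUT={a*c, a*d}
  B7:  IN={a*c, a*d}  OUT={a*c, a*d, a+c}

Merge at B5: IN[B5] = OUT[B0] ∩ OUT[B4] ∩ OUT[B6] = {}
Applying B5's transfer function to that IN value gives OUT[B5] (row B5 above).

Answer: {a*c, c-e}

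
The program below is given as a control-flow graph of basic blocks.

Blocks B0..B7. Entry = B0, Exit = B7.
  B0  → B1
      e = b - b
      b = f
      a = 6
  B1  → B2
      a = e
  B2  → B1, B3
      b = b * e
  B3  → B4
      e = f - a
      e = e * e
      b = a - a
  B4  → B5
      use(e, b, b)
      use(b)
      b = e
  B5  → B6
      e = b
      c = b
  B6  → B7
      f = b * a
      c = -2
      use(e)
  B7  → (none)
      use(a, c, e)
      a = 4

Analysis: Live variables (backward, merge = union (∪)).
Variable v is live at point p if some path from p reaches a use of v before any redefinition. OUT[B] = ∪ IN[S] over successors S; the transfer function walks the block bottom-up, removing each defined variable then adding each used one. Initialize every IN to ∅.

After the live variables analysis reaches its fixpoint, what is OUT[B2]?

Answer: {a, b, e, f}

Working:
Fixpoint table:
  B0:  IN={b, f}  OUT={b, e, f}
  B1:  IN={b, e, f}  OUT={a, b, e, f}
  B2:  IN={a, b, e, f}  OUT={a, b, e, f}
  B3:  IN={a, f}  OUT={a, b, e}
  B4:  IN={a, b, e}  OUT={a, b}
  B5:  IN={a, b}  OUT={a, b, e}
  B6:  IN={a, b, e}  OUT={a, c, e}
  B7:  IN={a, c, e}  OUT={}

Merge at B2: OUT[B2] = IN[B1] ⊔ IN[B3] = {a, b, e, f}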